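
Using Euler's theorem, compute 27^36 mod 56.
By Euler: 27^{24} ≡ 1 (mod 56) since gcd(27, 56) = 1. 36 = 1×24 + 12. So 27^{36} ≡ 27^{12} ≡ 1 (mod 56)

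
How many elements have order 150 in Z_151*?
There are φ(151-1) = φ(150) = 40 primitive roots modulo 151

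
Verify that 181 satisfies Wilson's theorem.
(180)! mod 181 = 180. Since this equals -1 mod 181, Wilson confirms 181 is prime.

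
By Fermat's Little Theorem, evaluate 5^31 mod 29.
By Fermat: 5^{28} ≡ 1 (mod 29). So 5^{31} = 5^{28} · 5^{3} ≡ 5^{3} ≡ 9 (mod 29)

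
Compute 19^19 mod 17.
Using Fermat: 19^{16} ≡ 1 mod 17. 19 ≡ 3 mod 16. So 19^{19} ≡ 19^{3} ≡ 8 mod 17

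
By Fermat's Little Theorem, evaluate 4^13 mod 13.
By Fermat: 4^{12} ≡ 1 (mod 13). So 4^{13} = 4^{12} · 4^{1} ≡ 4^{1} ≡ 4 (mod 13)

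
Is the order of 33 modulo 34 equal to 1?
Powers of 33 mod 34: 33^1≡33, 33^2≡1. 33^1≡33≢1, so ord ≠ 1. No, the actual order is 2.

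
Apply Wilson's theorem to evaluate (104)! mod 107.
(106)! = (104)! × (105) × (106) ≡ -1 (mod 107). So (104)! ≡ -1 × [(106)(105)]^(-1) ≡ 53 (mod 107)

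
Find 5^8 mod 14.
By repeated squaring mod 14: 5^{1}≡5, 5^{2}≡11, 5^{4}≡9, 5^{8}≡11. So 5^{8} ≡ 11 mod 14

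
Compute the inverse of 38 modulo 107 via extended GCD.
Extended GCD: 38(31) + 107(-11) = 1. So 38^(-1) ≡ 31 (mod 107). Verify: 38 × 31 = 1178 ≡ 1 (mod 107)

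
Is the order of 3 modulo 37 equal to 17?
Powers of 3 mod 37: 3^1≡3, 3^2≡9, 3^3≡27, 3^4≡7, 3^5≡21, 3^6≡26, 3^7≡4, 3^8≡12, 3^9≡36, 3^10≡34, 3^11≡28, 3^12≡10, 3^13≡30, 3^14≡16, 3^15≡11, 3^16≡33, 3^17≡25, 3^18≡1. 3^17≡25≢1, so ord ≠ 17. No, the actual order is 18.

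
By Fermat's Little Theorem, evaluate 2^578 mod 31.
By Fermat: 2^{30} ≡ 1 (mod 31). 578 ≡ 8 (mod 30). So 2^{578} ≡ 2^{8} ≡ 8 (mod 31)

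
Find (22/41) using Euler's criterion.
(22/41) = 22^{20} mod 41 = -1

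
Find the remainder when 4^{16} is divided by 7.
By Fermat: 4^{6} ≡ 1 (mod 7). 16 = 2×6 + 4. So 4^{16} ≡ 4^{4} ≡ 4 (mod 7)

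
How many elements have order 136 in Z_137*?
A prime p has φ(p-1) primitive roots; here φ(136) = 64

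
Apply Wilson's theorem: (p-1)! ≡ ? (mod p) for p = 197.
By Wilson's theorem, (196)! ≡ -1 ≡ 196 (mod 197)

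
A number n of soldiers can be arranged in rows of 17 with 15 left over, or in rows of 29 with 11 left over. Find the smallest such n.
M = 17 × 29 = 493. M₁ = 29, y₁ ≡ 10 mod 17. M₂ = 17, y₂ ≡ 12 mod 29. n = 15×29×10 + 11×17×12 ≡ 185 mod 493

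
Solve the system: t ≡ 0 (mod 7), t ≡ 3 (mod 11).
M = 7 × 11 = 77. M₁ = 11, y₁ ≡ 2 (mod 7). M₂ = 7, y₂ ≡ 8 (mod 11). t = 0×11×2 + 3×7×8 ≡ 14 (mod 77)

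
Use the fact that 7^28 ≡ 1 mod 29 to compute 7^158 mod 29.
By Fermat: 7^{28} ≡ 1 mod 29. 158 = 5×28 + 18. So 7^{158} ≡ 7^{18} ≡ 23 mod 29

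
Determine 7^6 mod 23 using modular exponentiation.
By repeated squaring (mod 23): 7^{1}≡7, 7^{2}≡3, 7^{4}≡9. Then 7^{6} = 7^{4+2} ≡ 9 × 3 ≡ 4 (mod 23)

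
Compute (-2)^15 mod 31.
By repeated squaring mod 31: (-2)^{1}≡29, (-2)^{2}≡4, (-2)^{4}≡16, (-2)^{8}≡8. Then (-2)^{15} = (-2)^{8+4+2+1} ≡ 8 × 16 × 4 × 29 ≡ 30 mod 31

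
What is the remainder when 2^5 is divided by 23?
By repeated squaring mod 23: 2^{1}≡2, 2^{2}≡4, 2^{4}≡16. Then 2^{5} = 2^{4+1} ≡ 16 × 2 ≡ 9 mod 23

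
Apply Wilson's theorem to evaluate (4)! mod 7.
(6)! = (4)! × (5) × (6) ≡ -1 (mod 7). So (4)! ≡ -1 × [(6)(5)]^(-1) ≡ 3 (mod 7)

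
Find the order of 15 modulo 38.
Powers of 15 mod 38: 15^1≡15, 15^2≡35, 15^3≡31, 15^4≡9, 15^5≡21, 15^6≡11, 15^7≡13, 15^8≡5, 15^9≡37, 15^10≡23, 15^11≡3, 15^12≡7, 15^13≡29, 15^14≡17, 15^15≡27, 15^16≡25, 15^17≡33, 15^18≡1. Order = 18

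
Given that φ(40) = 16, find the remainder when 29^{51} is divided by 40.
By Euler: 29^{16} ≡ 1 mod 40 since gcd(29, 40) = 1. 51 = 3×16 + 3. So 29^{51} ≡ 29^{3} ≡ 29 mod 40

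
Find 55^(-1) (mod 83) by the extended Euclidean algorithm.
Extended GCD: 55(-3) + 83(2) = 1. So 55^(-1) ≡ -3 ≡ 80 (mod 83). Verify: 55 × 80 = 4400 ≡ 1 (mod 83)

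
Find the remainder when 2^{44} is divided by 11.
By Fermat: 2^{10} ≡ 1 mod 11. 44 = 4×10 + 4. So 2^{44} ≡ 2^{4} ≡ 5 mod 11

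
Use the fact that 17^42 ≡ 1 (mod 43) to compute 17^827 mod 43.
By Fermat: 17^{42} ≡ 1 (mod 43). 827 ≡ 29 (mod 42). So 17^{827} ≡ 17^{29} ≡ 10 (mod 43)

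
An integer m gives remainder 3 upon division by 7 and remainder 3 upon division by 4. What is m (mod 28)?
M = 7 × 4 = 28. M₁ = 4, y₁ ≡ 2 (mod 7). M₂ = 7, y₂ ≡ 3 (mod 4). m = 3×4×2 + 3×7×3 ≡ 3 (mod 28)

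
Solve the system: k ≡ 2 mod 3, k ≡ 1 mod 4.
M = 3 × 4 = 12. M₁ = 4, y₁ ≡ 1 mod 3. M₂ = 3, y₂ ≡ 3 mod 4. k = 2×4×1 + 1×3×3 ≡ 5 mod 12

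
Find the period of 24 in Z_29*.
Powers of 24 mod 29: 24^1≡24, 24^2≡25, 24^3≡20, 24^4≡16, 24^5≡7, 24^6≡23, 24^7≡1. ord_29(24) = 7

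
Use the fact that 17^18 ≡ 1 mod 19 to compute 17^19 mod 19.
By Fermat: 17^{18} ≡ 1 mod 19. So 17^{19} = 17^{18} · 17^{1} ≡ 17^{1} ≡ 17 mod 19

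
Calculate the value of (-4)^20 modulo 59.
By repeated squaring mod 59: (-4)^{1}≡55, (-4)^{2}≡16, (-4)^{4}≡20, (-4)^{8}≡46, (-4)^{16}≡51. Then (-4)^{20} = (-4)^{16+4} ≡ 51 × 20 ≡ 17 mod 59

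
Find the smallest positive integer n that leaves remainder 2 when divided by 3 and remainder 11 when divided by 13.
M = 3 × 13 = 39. M₁ = 13, y₁ ≡ 1 mod 3. M₂ = 3, y₂ ≡ 9 mod 13. n = 2×13×1 + 11×3×9 ≡ 11 mod 39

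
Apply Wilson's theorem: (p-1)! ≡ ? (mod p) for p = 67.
By Wilson's theorem, (66)! ≡ -1 ≡ 66 (mod 67)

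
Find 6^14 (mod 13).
Using Fermat: 6^{12} ≡ 1 (mod 13). 14 ≡ 2 (mod 12). So 6^{14} ≡ 6^{2} ≡ 10 (mod 13)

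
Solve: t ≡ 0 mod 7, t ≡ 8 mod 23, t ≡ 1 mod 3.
M = 7 × 23 × 3 = 483. M₁ = 69, y₁ ≡ 6 mod 7. M₂ = 21, y₂ ≡ 11 mod 23. M₃ = 161, y₃ ≡ 2 mod 3. t = 0×69×6 + 8×21×11 + 1×161×2 ≡ 238 mod 483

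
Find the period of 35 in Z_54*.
Powers of 35 mod 54: 35^1≡35, 35^2≡37, 35^3≡53, 35^4≡19, 35^5≡17, 35^6≡1. ord_54(35) = 6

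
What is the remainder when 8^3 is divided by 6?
8^{3} = 512 ≡ 2 mod 6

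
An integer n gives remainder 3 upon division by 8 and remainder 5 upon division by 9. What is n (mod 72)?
M = 8 × 9 = 72. M₁ = 9, y₁ ≡ 1 (mod 8). M₂ = 8, y₂ ≡ 8 (mod 9). n = 3×9×1 + 5×8×8 ≡ 59 (mod 72)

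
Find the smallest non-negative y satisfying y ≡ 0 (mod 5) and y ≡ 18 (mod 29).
M = 5 × 29 = 145. M₁ = 29, y₁ ≡ 4 (mod 5). M₂ = 5, y₂ ≡ 6 (mod 29). y = 0×29×4 + 18×5×6 ≡ 105 (mod 145)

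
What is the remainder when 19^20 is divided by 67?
By repeated squaring mod 67: 19^{1}≡19, 19^{2}≡26, 19^{4}≡6, 19^{8}≡36, 19^{16}≡23. Then 19^{20} = 19^{16+4} ≡ 23 × 6 ≡ 4 mod 67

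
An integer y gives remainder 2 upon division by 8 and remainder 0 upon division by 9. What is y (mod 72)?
M = 8 × 9 = 72. M₁ = 9, y₁ ≡ 1 (mod 8). M₂ = 8, y₂ ≡ 8 (mod 9). y = 2×9×1 + 0×8×8 ≡ 18 (mod 72)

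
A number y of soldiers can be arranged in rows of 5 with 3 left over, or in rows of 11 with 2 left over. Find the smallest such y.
M = 5 × 11 = 55. M₁ = 11, y₁ ≡ 1 (mod 5). M₂ = 5, y₂ ≡ 9 (mod 11). y = 3×11×1 + 2×5×9 ≡ 13 (mod 55)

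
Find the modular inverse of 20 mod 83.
Since 83 is prime, by Fermat 20^(-1) ≡ 20^{81} ≡ 54 (mod 83). Verify: 20 × 54 = 1080 ≡ 1 (mod 83)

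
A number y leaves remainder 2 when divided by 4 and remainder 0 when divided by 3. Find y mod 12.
M = 4 × 3 = 12. M₁ = 3, y₁ ≡ 3 mod 4. M₂ = 4, y₂ ≡ 1 mod 3. y = 2×3×3 + 0×4×1 ≡ 6 mod 12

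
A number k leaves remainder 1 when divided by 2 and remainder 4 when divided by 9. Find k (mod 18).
M = 2 × 9 = 18. M₁ = 9, y₁ ≡ 1 (mod 2). M₂ = 2, y₂ ≡ 5 (mod 9). k = 1×9×1 + 4×2×5 ≡ 13 (mod 18)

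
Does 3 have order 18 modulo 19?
ord_19(3) divides 18. For each prime q|18: 3^{9}≡18, 3^{6}≡7, none ≡ 1. So 3 has order 18 and is a primitive root mod 19.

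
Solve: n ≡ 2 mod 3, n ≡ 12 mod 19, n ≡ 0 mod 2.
M = 3 × 19 × 2 = 114. M₁ = 38, y₁ ≡ 2 mod 3. M₂ = 6, y₂ ≡ 16 mod 19. M₃ = 57, y₃ ≡ 1 mod 2. n = 2×38×2 + 12×6×16 + 0×57×1 ≡ 50 mod 114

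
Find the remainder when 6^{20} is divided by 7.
By Fermat: 6^{6} ≡ 1 (mod 7). 20 = 3×6 + 2. So 6^{20} ≡ 6^{2} ≡ 1 (mod 7)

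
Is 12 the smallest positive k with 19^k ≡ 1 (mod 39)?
Powers of 19 mod 39: 19^1≡19, 19^2≡10, 19^3≡34, 19^4≡22, 19^5≡28, 19^6≡25, 19^7≡7, 19^8≡16, 19^9≡31, 19^10≡4, 19^11≡37, 19^12≡1. First k with 19^k≡1 is k=12. Yes, ord_39(19) = 12.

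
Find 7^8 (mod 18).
By repeated squaring (mod 18): 7^{1}≡7, 7^{2}≡13, 7^{4}≡7, 7^{8}≡13. So 7^{8} ≡ 13 (mod 18)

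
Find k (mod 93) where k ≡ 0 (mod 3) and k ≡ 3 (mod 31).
M = 3 × 31 = 93. M₁ = 31, y₁ ≡ 1 (mod 3). M₂ = 3, y₂ ≡ 21 (mod 31). k = 0×31×1 + 3×3×21 ≡ 3 (mod 93)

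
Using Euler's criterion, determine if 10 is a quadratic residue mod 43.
By Euler's criterion: 10^{21} ≡ 1 (mod 43). Since this equals 1, 10 is a QR.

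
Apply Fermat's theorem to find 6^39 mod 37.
By Fermat: 6^{36} ≡ 1 mod 37. So 6^{39} = 6^{36} · 6^{3} ≡ 6^{3} ≡ 31 mod 37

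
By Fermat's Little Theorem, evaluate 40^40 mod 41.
By Fermat's Little Theorem, 40^{40} ≡ 1 mod 41 since 41 is prime and gcd(40, 41) = 1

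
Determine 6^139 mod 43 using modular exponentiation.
Using Fermat: 6^{42} ≡ 1 mod 43. 139 ≡ 13 mod 42. So 6^{139} ≡ 6^{13} ≡ 6 mod 43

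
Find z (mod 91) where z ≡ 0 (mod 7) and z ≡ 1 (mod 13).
M = 7 × 13 = 91. M₁ = 13, y₁ ≡ 6 (mod 7). M₂ = 7, y₂ ≡ 2 (mod 13). z = 0×13×6 + 1×7×2 ≡ 14 (mod 91)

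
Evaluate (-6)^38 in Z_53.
By repeated squaring (mod 53): (-6)^{1}≡47, (-6)^{2}≡36, (-6)^{4}≡24, (-6)^{8}≡46, (-6)^{16}≡49, (-6)^{32}≡16. Then (-6)^{38} = (-6)^{32+4+2} ≡ 16 × 24 × 36 ≡ 44 (mod 53)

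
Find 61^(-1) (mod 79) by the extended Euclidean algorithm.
Extended GCD: 61(-22) + 79(17) = 1. So 61^(-1) ≡ -22 ≡ 57 (mod 79). Verify: 61 × 57 = 3477 ≡ 1 (mod 79)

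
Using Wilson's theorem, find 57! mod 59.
(58)! = (57)! × (58) ≡ -1 mod 59. So (57)! ≡ -1 × (58)^(-1) ≡ (-1)×(-1) = 1 mod 59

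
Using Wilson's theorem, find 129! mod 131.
(130)! = (129)! × (130) ≡ -1 mod 131. So (129)! ≡ -1 × (130)^(-1) ≡ (-1)×(-1) = 1 mod 131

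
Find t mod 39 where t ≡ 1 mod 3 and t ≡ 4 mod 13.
M = 3 × 13 = 39. M₁ = 13, y₁ ≡ 1 mod 3. M₂ = 3, y₂ ≡ 9 mod 13. t = 1×13×1 + 4×3×9 ≡ 4 mod 39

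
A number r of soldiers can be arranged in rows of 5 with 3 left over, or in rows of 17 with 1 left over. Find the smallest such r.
M = 5 × 17 = 85. M₁ = 17, y₁ ≡ 3 mod 5. M₂ = 5, y₂ ≡ 7 mod 17. r = 3×17×3 + 1×5×7 ≡ 18 mod 85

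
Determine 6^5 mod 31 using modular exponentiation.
By repeated squaring mod 31: 6^{1}≡6, 6^{2}≡5, 6^{4}≡25. Then 6^{5} = 6^{4+1} ≡ 25 × 6 ≡ 26 mod 31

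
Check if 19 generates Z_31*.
19^{15} ≡ 1 (mod 31) and 15 < 30, so ord_31(19) = 15 ≠ 30 and 19 is not a primitive root.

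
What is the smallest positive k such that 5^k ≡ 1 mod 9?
Powers of 5 mod 9: 5^1≡5, 5^2≡7, 5^3≡8, 5^4≡4, 5^5≡2, 5^6≡1. ord_9(5) = 6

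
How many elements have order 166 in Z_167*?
A prime p has φ(p-1) primitive roots; here φ(166) = 82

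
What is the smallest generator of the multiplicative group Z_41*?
g = 6. Powers: [6, 36, 11, 25, 27, 39, 29, 10, ...] generates all 40 non-zero residues.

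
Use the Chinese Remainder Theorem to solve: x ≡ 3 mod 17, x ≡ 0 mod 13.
M = 17 × 13 = 221. M₁ = 13, y₁ ≡ 4 mod 17. M₂ = 17, y₂ ≡ 10 mod 13. x = 3×13×4 + 0×17×10 ≡ 156 mod 221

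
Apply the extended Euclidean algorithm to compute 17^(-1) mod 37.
Extended GCD: 17(-13) + 37(6) = 1. So 17^(-1) ≡ -13 ≡ 24 (mod 37). Verify: 17 × 24 = 408 ≡ 1 (mod 37)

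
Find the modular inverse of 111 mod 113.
Since 113 is prime, by Fermat 111^(-1) ≡ 111^{111} ≡ 56 mod 113. Verify: 111 × 56 = 6216 ≡ 1 mod 113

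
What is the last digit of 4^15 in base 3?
Using Fermat: 4^{2} ≡ 1 (mod 3). 15 ≡ 1 (mod 2). So 4^{15} ≡ 4^{1} ≡ 1 (mod 3)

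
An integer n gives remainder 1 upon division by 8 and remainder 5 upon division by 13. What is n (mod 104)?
M = 8 × 13 = 104. M₁ = 13, y₁ ≡ 5 (mod 8). M₂ = 8, y₂ ≡ 5 (mod 13). n = 1×13×5 + 5×8×5 ≡ 57 (mod 104)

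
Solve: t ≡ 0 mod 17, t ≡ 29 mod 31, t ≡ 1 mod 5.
M = 17 × 31 × 5 = 2635. M₁ = 155, y₁ ≡ 9 mod 17. M₂ = 85, y₂ ≡ 27 mod 31. M₃ = 527, y₃ ≡ 3 mod 5. t = 0×155×9 + 29×85×27 + 1×527×3 ≡ 2261 mod 2635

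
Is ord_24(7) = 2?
Powers of 7 mod 24: 7^1≡7, 7^2≡1. First k with 7^k≡1 is k=2. Yes, ord_24(7) = 2.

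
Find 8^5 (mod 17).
By repeated squaring (mod 17): 8^{1}≡8, 8^{2}≡13, 8^{4}≡16. Then 8^{5} = 8^{4+1} ≡ 16 × 8 ≡ 9 (mod 17)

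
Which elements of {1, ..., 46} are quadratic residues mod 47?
Squares in Z_47*: {1, 2, 3, 4, 6, 7, 8, 9, 12, 14, 16, 17, 18, 21, 24, 25, 27, 28, 32, 34, 36, 37, 42}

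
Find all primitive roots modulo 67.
There are φ(66) = 20 primitive roots mod 67: {2, 7, 11, 12, 13, 18, 20, 28, 31, 32, 34, 41, 44, 46, 48, 50, 51, 57, 61, 63}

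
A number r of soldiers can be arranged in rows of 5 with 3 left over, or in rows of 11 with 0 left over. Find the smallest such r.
M = 5 × 11 = 55. M₁ = 11, y₁ ≡ 1 mod 5. M₂ = 5, y₂ ≡ 9 mod 11. r = 3×11×1 + 0×5×9 ≡ 33 mod 55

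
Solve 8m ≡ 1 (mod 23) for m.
Since 23 is prime, by Fermat 8^(-1) ≡ 8^{21} ≡ 3 (mod 23). Verify: 8 × 3 = 24 ≡ 1 (mod 23)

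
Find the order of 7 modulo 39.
Powers of 7 mod 39: 7^1≡7, 7^2≡10, 7^3≡31, 7^4≡22, 7^5≡37, 7^6≡25, 7^7≡19, 7^8≡16, 7^9≡34, 7^10≡4, 7^11≡28, 7^12≡1. So the order of 7 is 12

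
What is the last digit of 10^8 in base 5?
By repeated squaring mod 5: 10^{1}≡0, 10^{2}≡0, 10^{4}≡0, 10^{8}≡0. So 10^{8} ≡ 0 mod 5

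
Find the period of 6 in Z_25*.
Powers of 6 mod 25: 6^1≡6, 6^2≡11, 6^3≡16, 6^4≡21, 6^5≡1. Order = 5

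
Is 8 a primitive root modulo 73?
8^{3} ≡ 1 (mod 73) and 3 < 72, so ord_73(8) = 3 ≠ 72 and 8 is not a primitive root.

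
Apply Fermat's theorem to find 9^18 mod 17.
By Fermat: 9^{16} ≡ 1 mod 17. So 9^{18} = 9^{16} · 9^{2} ≡ 9^{2} ≡ 13 mod 17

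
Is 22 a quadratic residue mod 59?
By Euler's criterion: 22^{29} ≡ 1 mod 59. Since this equals 1, 22 is a QR.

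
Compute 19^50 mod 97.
By repeated squaring (mod 97): 19^{1}≡19, 19^{2}≡70, 19^{4}≡50, 19^{8}≡75, 19^{16}≡96, 19^{32}≡1. Then 19^{50} = 19^{32+16+2} ≡ 1 × 96 × 70 ≡ 27 (mod 97)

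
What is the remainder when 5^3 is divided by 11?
5^{3} = 125 ≡ 4 mod 11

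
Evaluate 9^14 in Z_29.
By repeated squaring mod 29: 9^{1}≡9, 9^{2}≡23, 9^{4}≡7, 9^{8}≡20. Then 9^{14} = 9^{8+4+2} ≡ 20 × 7 × 23 ≡ 1 mod 29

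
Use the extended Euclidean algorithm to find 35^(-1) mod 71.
Extended GCD: 35(-2) + 71(1) = 1. So 35^(-1) ≡ -2 ≡ 69 mod 71. Verify: 35 × 69 = 2415 ≡ 1 mod 71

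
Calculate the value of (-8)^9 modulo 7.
Using Fermat: (-8)^{6} ≡ 1 (mod 7). 9 ≡ 3 (mod 6). So (-8)^{9} ≡ (-8)^{3} ≡ 6 (mod 7)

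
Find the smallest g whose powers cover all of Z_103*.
g = 5. For each prime q|102: 5^{51}≡102, 5^{34}≡56, 5^{6}≡72, none ≡ 1, so ord_103(5) = 102 and 5 is a primitive root.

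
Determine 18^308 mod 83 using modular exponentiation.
Using Fermat: 18^{82} ≡ 1 mod 83. 308 ≡ 62 mod 82. So 18^{308} ≡ 18^{62} ≡ 27 mod 83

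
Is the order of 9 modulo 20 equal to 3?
Powers of 9 mod 20: 9^1≡9, 9^2≡1. Already 9^2≡1, so the order is 2 < 3. No, the actual order is 2.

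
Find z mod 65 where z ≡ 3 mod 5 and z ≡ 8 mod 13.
M = 5 × 13 = 65. M₁ = 13, y₁ ≡ 2 mod 5. M₂ = 5, y₂ ≡ 8 mod 13. z = 3×13×2 + 8×5×8 ≡ 8 mod 65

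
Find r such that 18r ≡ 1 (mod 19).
Since 19 is prime, by Fermat 18^(-1) ≡ 18^{17} ≡ 18 (mod 19). Verify: 18 × 18 = 324 ≡ 1 (mod 19)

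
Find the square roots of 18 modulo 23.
The square roots of 18 mod 23 are 8 and 15. Verify: 8² = 64 ≡ 18 mod 23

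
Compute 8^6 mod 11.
By repeated squaring mod 11: 8^{1}≡8, 8^{2}≡9, 8^{4}≡4. Then 8^{6} = 8^{4+2} ≡ 4 × 9 ≡ 3 mod 11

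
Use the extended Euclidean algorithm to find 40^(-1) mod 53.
Extended GCD: 40(4) + 53(-3) = 1. So 40^(-1) ≡ 4 (mod 53). Verify: 40 × 4 = 160 ≡ 1 (mod 53)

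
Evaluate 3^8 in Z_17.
By repeated squaring mod 17: 3^{1}≡3, 3^{2}≡9, 3^{4}≡13, 3^{8}≡16. So 3^{8} ≡ 16 mod 17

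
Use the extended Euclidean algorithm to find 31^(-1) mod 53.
Extended GCD: 31(12) + 53(-7) = 1. So 31^(-1) ≡ 12 mod 53. Verify: 31 × 12 = 372 ≡ 1 mod 53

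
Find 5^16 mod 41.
By repeated squaring mod 41: 5^{1}≡5, 5^{2}≡25, 5^{4}≡10, 5^{8}≡18, 5^{16}≡37. So 5^{16} ≡ 37 mod 41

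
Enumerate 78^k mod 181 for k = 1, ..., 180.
78^1, 78^2, ..., 78^{180} mod 181: [78, 111, 151, 13, 109, 176, 153, 169, 150, 116, 179, 25, 140, 60, 155, 144, 10, 56, 24, 62, 130, 4, 131, 82, 61, 52, 74, 161, 69, 133, 57, 102, 173, 100, 17, 59, 77, 33, 40, 43, 96, 67, 158, 16, 162, 147, 63, 27, 115, 101, 95, 170, 47, 46, 149, 38, 68, 55, 127, 132, 160, 172, 22, 87, 89, 64, 105, 45, 71, 108, 98, 42, 18, 137, 7, 3, 53, 152, 91, 39, 146, 166, 97, 145, 88, 167, 175, 75, 58, 180, 103, 70, 30, 168, 72, 5, 28, 12, 31, 65, 2, 156, 41, 121, 26, 37, 171, 125, 157, 119, 51, 177, 50, 99, 120, 129, 107, 20, 112, 48, 124, 79, 8, 81, 164, 122, 104, 148, 141, 138, 85, 114, 23, 165, 19, 34, 118, 154, 66, 80, 86, 11, 134, 135, 32, 143, 113, 126, 54, 49, 21, 9, 159, 94, 92, 117, 76, 136, 110, 73, 83, 139, 163, 44, 174, 178, 128, 29, 90, 142, 35, 15, 84, 36, 93, 14, 6, 106, 123, 1]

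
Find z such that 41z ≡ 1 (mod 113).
Since 113 is prime, by Fermat 41^(-1) ≡ 41^{111} ≡ 102 (mod 113). Verify: 41 × 102 = 4182 ≡ 1 (mod 113)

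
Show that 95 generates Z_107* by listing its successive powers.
95^1, 95^2, ..., 95^{106} mod 107: [95, 37, 91, 85, 50, 42, 31, 56, 77, 39, 67, 52, 18, 105, 24, 33, 32, 44, 7, 23, 45, 102, 60, 29, 80, 3, 71, 4, 59, 41, 43, 19, 93, 61, 17, 10, 94, 49, 54, 101, 72, 99, 96, 25, 21, 69, 28, 92, 73, 87, 26, 9, 106, 12, 70, 16, 22, 57, 65, 76, 51, 30, 68, 40, 55, 89, 2, 83, 74, 75, 63, 100, 84, 62, 5, 47, 78, 27, 104, 36, 103, 48, 66, 64, 88, 14, 46, 90, 97, 13, 58, 53, 6, 35, 8, 11, 82, 86, 38, 79, 15, 34, 20, 81, 98, 1]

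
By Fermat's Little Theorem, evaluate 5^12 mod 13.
By Fermat's Little Theorem, 5^{12} ≡ 1 (mod 13) since 13 is prime and gcd(5, 13) = 1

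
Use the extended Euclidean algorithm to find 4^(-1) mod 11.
Extended GCD: 4(3) + 11(-1) = 1. So 4^(-1) ≡ 3 mod 11. Verify: 4 × 3 = 12 ≡ 1 mod 11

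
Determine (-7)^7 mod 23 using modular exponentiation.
By repeated squaring mod 23: (-7)^{1}≡16, (-7)^{2}≡3, (-7)^{4}≡9. Then (-7)^{7} = (-7)^{4+2+1} ≡ 9 × 3 × 16 ≡ 18 mod 23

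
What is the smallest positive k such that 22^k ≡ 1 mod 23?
Powers of 22 mod 23: 22^1≡22, 22^2≡1. Order = 2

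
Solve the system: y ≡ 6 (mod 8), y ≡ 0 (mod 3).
M = 8 × 3 = 24. M₁ = 3, y₁ ≡ 3 (mod 8). M₂ = 8, y₂ ≡ 2 (mod 3). y = 6×3×3 + 0×8×2 ≡ 6 (mod 24)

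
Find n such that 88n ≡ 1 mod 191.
Since 191 is prime, by Fermat 88^(-1) ≡ 88^{189} ≡ 89 mod 191. Verify: 88 × 89 = 7832 ≡ 1 mod 191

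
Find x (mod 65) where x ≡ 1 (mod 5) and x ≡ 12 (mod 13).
M = 5 × 13 = 65. M₁ = 13, y₁ ≡ 2 (mod 5). M₂ = 5, y₂ ≡ 8 (mod 13). x = 1×13×2 + 12×5×8 ≡ 51 (mod 65)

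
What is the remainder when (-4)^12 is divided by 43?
By repeated squaring (mod 43): (-4)^{1}≡39, (-4)^{2}≡16, (-4)^{4}≡41, (-4)^{8}≡4. Then (-4)^{12} = (-4)^{8+4} ≡ 4 × 41 ≡ 35 (mod 43)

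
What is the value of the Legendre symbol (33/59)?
(33/59) = 33^{29} mod 59 = -1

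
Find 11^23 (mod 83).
By repeated squaring (mod 83): 11^{1}≡11, 11^{2}≡38, 11^{4}≡33, 11^{8}≡10, 11^{16}≡17. Then 11^{23} = 11^{16+4+2+1} ≡ 17 × 33 × 38 × 11 ≡ 23 (mod 83)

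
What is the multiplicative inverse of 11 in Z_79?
Since 79 is prime, by Fermat 11^(-1) ≡ 11^{77} ≡ 36 (mod 79). Verify: 11 × 36 = 396 ≡ 1 (mod 79)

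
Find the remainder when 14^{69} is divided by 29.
By Fermat: 14^{28} ≡ 1 mod 29. 69 = 2×28 + 13. So 14^{69} ≡ 14^{13} ≡ 2 mod 29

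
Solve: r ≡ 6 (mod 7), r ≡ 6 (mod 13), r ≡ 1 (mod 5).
M = 7 × 13 × 5 = 455. M₁ = 65, y₁ ≡ 4 (mod 7). M₂ = 35, y₂ ≡ 3 (mod 13). M₃ = 91, y₃ ≡ 1 (mod 5). r = 6×65×4 + 6×35×3 + 1×91×1 ≡ 6 (mod 455)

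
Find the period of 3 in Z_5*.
Powers of 3 mod 5: 3^1≡3, 3^2≡4, 3^3≡2, 3^4≡1. Order = 4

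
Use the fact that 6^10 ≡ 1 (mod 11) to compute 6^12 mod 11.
By Fermat: 6^{10} ≡ 1 (mod 11). So 6^{12} = 6^{10} · 6^{2} ≡ 6^{2} ≡ 3 (mod 11)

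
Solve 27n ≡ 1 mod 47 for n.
Since 47 is prime, by Fermat 27^(-1) ≡ 27^{45} ≡ 7 mod 47. Verify: 27 × 7 = 189 ≡ 1 mod 47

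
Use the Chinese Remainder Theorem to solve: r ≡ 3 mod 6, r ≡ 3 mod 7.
M = 6 × 7 = 42. M₁ = 7, y₁ ≡ 1 mod 6. M₂ = 6, y₂ ≡ 6 mod 7. r = 3×7×1 + 3×6×6 ≡ 3 mod 42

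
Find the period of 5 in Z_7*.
Powers of 5 mod 7: 5^1≡5, 5^2≡4, 5^3≡6, 5^4≡2, 5^5≡3, 5^6≡1. So the order of 5 is 6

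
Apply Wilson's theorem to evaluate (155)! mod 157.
(156)! = (155)! × (156) ≡ -1 (mod 157). So (155)! ≡ -1 × (156)^(-1) ≡ (-1)×(-1) = 1 (mod 157)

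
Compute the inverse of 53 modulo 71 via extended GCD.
Extended GCD: 53(-4) + 71(3) = 1. So 53^(-1) ≡ -4 ≡ 67 (mod 71). Verify: 53 × 67 = 3551 ≡ 1 (mod 71)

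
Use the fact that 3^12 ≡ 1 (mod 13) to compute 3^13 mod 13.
By Fermat: 3^{12} ≡ 1 (mod 13). So 3^{13} = 3^{12} · 3^{1} ≡ 3^{1} ≡ 3 (mod 13)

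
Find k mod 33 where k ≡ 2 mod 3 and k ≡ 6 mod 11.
M = 3 × 11 = 33. M₁ = 11, y₁ ≡ 2 mod 3. M₂ = 3, y₂ ≡ 4 mod 11. k = 2×11×2 + 6×3×4 ≡ 17 mod 33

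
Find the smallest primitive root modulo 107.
g = 2. For each prime q|106: 2^{53}≡106, 2^{2}≡4, none ≡ 1, so ord_107(2) = 106 and 2 is a primitive root.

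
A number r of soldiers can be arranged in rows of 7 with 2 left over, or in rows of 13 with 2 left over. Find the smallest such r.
M = 7 × 13 = 91. M₁ = 13, y₁ ≡ 6 (mod 7). M₂ = 7, y₂ ≡ 2 (mod 13). r = 2×13×6 + 2×7×2 ≡ 2 (mod 91)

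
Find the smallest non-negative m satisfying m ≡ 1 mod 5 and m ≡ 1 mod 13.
M = 5 × 13 = 65. M₁ = 13, y₁ ≡ 2 mod 5. M₂ = 5, y₂ ≡ 8 mod 13. m = 1×13×2 + 1×5×8 ≡ 1 mod 65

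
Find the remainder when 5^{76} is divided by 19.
By Fermat: 5^{18} ≡ 1 (mod 19). 76 = 4×18 + 4. So 5^{76} ≡ 5^{4} ≡ 17 (mod 19)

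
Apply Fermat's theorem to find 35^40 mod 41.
By Fermat's Little Theorem, 35^{40} ≡ 1 mod 41 since 41 is prime and gcd(35, 41) = 1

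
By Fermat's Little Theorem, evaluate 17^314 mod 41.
By Fermat: 17^{40} ≡ 1 (mod 41). 314 ≡ 34 (mod 40). So 17^{314} ≡ 17^{34} ≡ 36 (mod 41)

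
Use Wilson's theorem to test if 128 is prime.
(127)! mod 128 = 0. Since 0 ≢ -1 mod 128, 128 is not prime.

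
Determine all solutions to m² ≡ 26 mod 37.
The square roots of 26 mod 37 are 10 and 27. Verify: 10² = 100 ≡ 26 mod 37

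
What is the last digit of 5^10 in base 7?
Using Fermat: 5^{6} ≡ 1 (mod 7). 10 ≡ 4 (mod 6). So 5^{10} ≡ 5^{4} ≡ 2 (mod 7)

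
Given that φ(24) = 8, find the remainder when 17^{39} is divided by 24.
By Euler: 17^{8} ≡ 1 (mod 24) since gcd(17, 24) = 1. 39 = 4×8 + 7. So 17^{39} ≡ 17^{7} ≡ 17 (mod 24)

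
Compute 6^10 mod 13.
By repeated squaring mod 13: 6^{1}≡6, 6^{2}≡10, 6^{4}≡9, 6^{8}≡3. Then 6^{10} = 6^{8+2} ≡ 3 × 10 ≡ 4 mod 13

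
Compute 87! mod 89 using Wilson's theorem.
(88)! = (87)! × (88) ≡ -1 mod 89. So (87)! ≡ -1 × (88)^(-1) ≡ (-1)×(-1) = 1 mod 89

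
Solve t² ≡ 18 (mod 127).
The square roots of 18 mod 127 are 79 and 48. Verify: 79² = 6241 ≡ 18 (mod 127)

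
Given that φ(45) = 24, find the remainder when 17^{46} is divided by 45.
By Euler: 17^{24} ≡ 1 mod 45 since gcd(17, 45) = 1. 46 = 1×24 + 22. So 17^{46} ≡ 17^{22} ≡ 19 mod 45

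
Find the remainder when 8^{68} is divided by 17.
By Fermat: 8^{16} ≡ 1 (mod 17). 68 = 4×16 + 4. So 8^{68} ≡ 8^{4} ≡ 16 (mod 17)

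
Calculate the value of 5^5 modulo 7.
By repeated squaring mod 7: 5^{1}≡5, 5^{2}≡4, 5^{4}≡2. Then 5^{5} = 5^{4+1} ≡ 2 × 5 ≡ 3 mod 7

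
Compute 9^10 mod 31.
By repeated squaring mod 31: 9^{1}≡9, 9^{2}≡19, 9^{4}≡20, 9^{8}≡28. Then 9^{10} = 9^{8+2} ≡ 28 × 19 ≡ 5 mod 31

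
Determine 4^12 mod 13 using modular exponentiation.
Using Fermat: 4^{12} ≡ 1 (mod 13). 12 ≡ 0 (mod 12). So 4^{12} ≡ 4^{0} ≡ 1 (mod 13)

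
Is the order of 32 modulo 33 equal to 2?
Powers of 32 mod 33: 32^1≡32, 32^2≡1. First k with 32^k≡1 is k=2. Yes, ord_33(32) = 2.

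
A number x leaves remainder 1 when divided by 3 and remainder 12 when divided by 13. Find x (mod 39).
M = 3 × 13 = 39. M₁ = 13, y₁ ≡ 1 (mod 3). M₂ = 3, y₂ ≡ 9 (mod 13). x = 1×13×1 + 12×3×9 ≡ 25 (mod 39)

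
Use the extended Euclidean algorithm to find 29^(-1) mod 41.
Extended GCD: 29(17) + 41(-12) = 1. So 29^(-1) ≡ 17 mod 41. Verify: 29 × 17 = 493 ≡ 1 mod 41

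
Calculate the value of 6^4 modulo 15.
6^{4} = 1296 ≡ 6 mod 15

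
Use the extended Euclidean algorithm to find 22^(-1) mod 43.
Extended GCD: 22(2) + 43(-1) = 1. So 22^(-1) ≡ 2 mod 43. Verify: 22 × 2 = 44 ≡ 1 mod 43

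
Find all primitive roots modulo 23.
There are φ(22) = 10 primitive roots mod 23: {5, 7, 10, 11, 14, 15, 17, 19, 20, 21}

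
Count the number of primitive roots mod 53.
Number of primitive roots mod 53 = φ(p-1) = φ(52) = 24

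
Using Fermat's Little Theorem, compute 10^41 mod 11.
By Fermat: 10^{10} ≡ 1 mod 11. 41 = 4×10 + 1. So 10^{41} ≡ 10^{1} ≡ 10 mod 11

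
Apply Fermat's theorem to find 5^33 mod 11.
By Fermat: 5^{10} ≡ 1 mod 11. 33 = 3×10 + 3. So 5^{33} ≡ 5^{3} ≡ 4 mod 11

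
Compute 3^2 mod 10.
3^{2} = 9 ≡ 9 mod 10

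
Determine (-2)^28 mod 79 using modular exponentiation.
By repeated squaring (mod 79): (-2)^{1}≡77, (-2)^{2}≡4, (-2)^{4}≡16, (-2)^{8}≡19, (-2)^{16}≡45. Then (-2)^{28} = (-2)^{16+8+4} ≡ 45 × 19 × 16 ≡ 13 (mod 79)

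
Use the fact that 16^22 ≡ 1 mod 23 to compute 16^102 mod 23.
By Fermat: 16^{22} ≡ 1 mod 23. 102 = 4×22 + 14. So 16^{102} ≡ 16^{14} ≡ 2 mod 23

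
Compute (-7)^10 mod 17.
By repeated squaring mod 17: (-7)^{1}≡10, (-7)^{2}≡15, (-7)^{4}≡4, (-7)^{8}≡16. Then (-7)^{10} = (-7)^{8+2} ≡ 16 × 15 ≡ 2 mod 17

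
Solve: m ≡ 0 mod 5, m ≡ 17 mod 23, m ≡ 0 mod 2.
M = 5 × 23 × 2 = 230. M₁ = 46, y₁ ≡ 1 mod 5. M₂ = 10, y₂ ≡ 7 mod 23. M₃ = 115, y₃ ≡ 1 mod 2. m = 0×46×1 + 17×10×7 + 0×115×1 ≡ 40 mod 230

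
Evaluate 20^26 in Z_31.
By repeated squaring mod 31: 20^{1}≡20, 20^{2}≡28, 20^{4}≡9, 20^{8}≡19, 20^{16}≡20. Then 20^{26} = 20^{16+8+2} ≡ 20 × 19 × 28 ≡ 7 mod 31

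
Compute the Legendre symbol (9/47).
(9/47) = 9^{23} mod 47 = 1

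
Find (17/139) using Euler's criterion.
(17/139) = 17^{69} mod 139 = -1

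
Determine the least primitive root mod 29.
g = 2. Powers: [2, 4, 8, 16, 3, 6, 12, 24, 19, 9, ...] generates all 28 non-zero residues.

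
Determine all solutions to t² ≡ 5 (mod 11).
The square roots of 5 mod 11 are 4 and 7. Verify: 4² = 16 ≡ 5 (mod 11)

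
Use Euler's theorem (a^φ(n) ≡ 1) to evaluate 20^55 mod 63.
By Euler: 20^{36} ≡ 1 mod 63 since gcd(20, 63) = 1. 55 = 1×36 + 19. So 20^{55} ≡ 20^{19} ≡ 20 mod 63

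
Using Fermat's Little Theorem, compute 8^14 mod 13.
By Fermat: 8^{12} ≡ 1 (mod 13). So 8^{14} = 8^{12} · 8^{2} ≡ 8^{2} ≡ 12 (mod 13)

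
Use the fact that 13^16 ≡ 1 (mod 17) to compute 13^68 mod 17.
By Fermat: 13^{16} ≡ 1 (mod 17). 68 = 4×16 + 4. So 13^{68} ≡ 13^{4} ≡ 1 (mod 17)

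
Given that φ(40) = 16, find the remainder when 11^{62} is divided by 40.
By Euler: 11^{16} ≡ 1 (mod 40) since gcd(11, 40) = 1. 62 = 3×16 + 14. So 11^{62} ≡ 11^{14} ≡ 1 (mod 40)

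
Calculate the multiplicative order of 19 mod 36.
Powers of 19 mod 36: 19^1≡19, 19^2≡1. So the order of 19 is 2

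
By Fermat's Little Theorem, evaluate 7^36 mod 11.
By Fermat: 7^{10} ≡ 1 mod 11. 36 = 3×10 + 6. So 7^{36} ≡ 7^{6} ≡ 4 mod 11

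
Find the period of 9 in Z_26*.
Powers of 9 mod 26: 9^1≡9, 9^2≡3, 9^3≡1. ord_26(9) = 3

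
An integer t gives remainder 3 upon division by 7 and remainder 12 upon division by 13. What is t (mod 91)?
M = 7 × 13 = 91. M₁ = 13, y₁ ≡ 6 (mod 7). M₂ = 7, y₂ ≡ 2 (mod 13). t = 3×13×6 + 12×7×2 ≡ 38 (mod 91)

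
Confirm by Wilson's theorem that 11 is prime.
(10)! mod 11 = 10. Since this equals -1 mod 11, Wilson confirms 11 is prime.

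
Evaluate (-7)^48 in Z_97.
By repeated squaring mod 97: (-7)^{1}≡90, (-7)^{2}≡49, (-7)^{4}≡73, (-7)^{8}≡91, (-7)^{16}≡36, (-7)^{32}≡35. Then (-7)^{48} = (-7)^{32+16} ≡ 35 × 36 ≡ 96 mod 97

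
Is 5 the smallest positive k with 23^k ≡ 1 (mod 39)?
Powers of 23 mod 39: 23^1≡23, 23^2≡22, 23^3≡38, 23^4≡16, 23^5≡17, 23^6≡1. 23^5≡17≢1, so ord ≠ 5. No, the actual order is 6.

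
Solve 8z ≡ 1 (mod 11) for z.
Since 11 is prime, by Fermat 8^(-1) ≡ 8^{9} ≡ 7 (mod 11). Verify: 8 × 7 = 56 ≡ 1 (mod 11)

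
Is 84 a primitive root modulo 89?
84^{44} ≡ 1 mod 89 and 44 < 88, so ord_89(84) = 44 ≠ 88 and 84 is not a primitive root.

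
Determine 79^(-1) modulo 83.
Since 83 is prime, by Fermat 79^(-1) ≡ 79^{81} ≡ 62 (mod 83). Verify: 79 × 62 = 4898 ≡ 1 (mod 83)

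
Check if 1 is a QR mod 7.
By Euler's criterion: 1^{3} ≡ 1 (mod 7). Since this equals 1, 1 is a QR.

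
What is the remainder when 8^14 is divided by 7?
Using Fermat: 8^{6} ≡ 1 mod 7. 14 ≡ 2 mod 6. So 8^{14} ≡ 8^{2} ≡ 1 mod 7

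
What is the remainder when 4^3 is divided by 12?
4^{3} = 64 ≡ 4 (mod 12)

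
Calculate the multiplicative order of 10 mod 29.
Powers of 10 mod 29: 10^1≡10, 10^2≡13, 10^3≡14, 10^4≡24, 10^5≡8, 10^6≡22, 10^7≡17, 10^8≡25, 10^9≡18, 10^10≡6, 10^11≡2, 10^12≡20, 10^13≡26, 10^14≡28, 10^15≡19, 10^16≡16, 10^17≡15, 10^18≡5, 10^19≡21, 10^20≡7, 10^21≡12, 10^22≡4, 10^23≡11, 10^24≡23, 10^25≡27, 10^26≡9, 10^27≡3, 10^28≡1. So the order of 10 is 28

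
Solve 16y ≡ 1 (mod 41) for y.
Since 41 is prime, by Fermat 16^(-1) ≡ 16^{39} ≡ 18 (mod 41). Verify: 16 × 18 = 288 ≡ 1 (mod 41)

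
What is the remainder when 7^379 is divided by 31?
Using Fermat: 7^{30} ≡ 1 (mod 31). 379 ≡ 19 (mod 30). So 7^{379} ≡ 7^{19} ≡ 14 (mod 31)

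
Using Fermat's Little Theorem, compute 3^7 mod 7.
By Fermat: 3^{6} ≡ 1 (mod 7). So 3^{7} = 3^{6} · 3^{1} ≡ 3^{1} ≡ 3 (mod 7)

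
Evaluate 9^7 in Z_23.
By repeated squaring mod 23: 9^{1}≡9, 9^{2}≡12, 9^{4}≡6. Then 9^{7} = 9^{4+2+1} ≡ 6 × 12 × 9 ≡ 4 mod 23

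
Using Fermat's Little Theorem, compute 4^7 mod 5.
By Fermat: 4^{4} ≡ 1 (mod 5). So 4^{7} = 4^{4} · 4^{3} ≡ 4^{3} ≡ 4 (mod 5)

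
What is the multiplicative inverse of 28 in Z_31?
Since 31 is prime, by Fermat 28^(-1) ≡ 28^{29} ≡ 10 mod 31. Verify: 28 × 10 = 280 ≡ 1 mod 31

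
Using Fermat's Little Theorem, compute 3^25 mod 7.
By Fermat: 3^{6} ≡ 1 mod 7. 25 = 4×6 + 1. So 3^{25} ≡ 3^{1} ≡ 3 mod 7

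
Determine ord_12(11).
Powers of 11 mod 12: 11^1≡11, 11^2≡1. Order = 2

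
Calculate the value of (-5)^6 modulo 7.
Using Fermat: (-5)^{6} ≡ 1 mod 7. 6 ≡ 0 mod 6. So (-5)^{6} ≡ (-5)^{0} ≡ 1 mod 7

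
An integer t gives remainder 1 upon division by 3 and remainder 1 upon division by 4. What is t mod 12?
M = 3 × 4 = 12. M₁ = 4, y₁ ≡ 1 mod 3. M₂ = 3, y₂ ≡ 3 mod 4. t = 1×4×1 + 1×3×3 ≡ 1 mod 12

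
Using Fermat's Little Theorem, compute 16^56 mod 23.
By Fermat: 16^{22} ≡ 1 (mod 23). 56 = 2×22 + 12. So 16^{56} ≡ 16^{12} ≡ 16 (mod 23)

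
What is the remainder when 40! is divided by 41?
By Wilson's theorem, (40)! ≡ -1 ≡ 40 (mod 41)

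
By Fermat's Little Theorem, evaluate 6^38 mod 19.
By Fermat: 6^{18} ≡ 1 mod 19. 38 = 2×18 + 2. So 6^{38} ≡ 6^{2} ≡ 17 mod 19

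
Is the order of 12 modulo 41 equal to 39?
Powers of 12 mod 41: 12^1≡12, 12^2≡21, 12^3≡6, 12^4≡31, 12^5≡3, 12^6≡36, 12^7≡22, 12^8≡18, 12^9≡11, 12^10≡9, 12^11≡26, 12^12≡25, 12^13≡13, 12^14≡33, 12^15≡27, 12^16≡37, 12^17≡34, 12^18≡39, 12^19≡17, 12^20≡40, 12^21≡29, 12^22≡20, 12^23≡35, 12^24≡10, 12^25≡38, 12^26≡5, 12^27≡19, 12^28≡23, 12^29≡30, 12^30≡32, 12^31≡15, 12^32≡16, 12^33≡28, 12^34≡8, 12^35≡14, 12^36≡4, 12^37≡7, 12^38≡2, 12^39≡24, 12^40≡1. 12^39≡24≢1, so ord ≠ 39. No, the actual order is 40.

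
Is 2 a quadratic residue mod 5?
By Euler's criterion: 2^{2} ≡ 4 (mod 5). Since this equals -1 (≡ 4), 2 is not a QR.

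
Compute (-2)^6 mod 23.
By repeated squaring (mod 23): (-2)^{1}≡21, (-2)^{2}≡4, (-2)^{4}≡16. Then (-2)^{6} = (-2)^{4+2} ≡ 16 × 4 ≡ 18 (mod 23)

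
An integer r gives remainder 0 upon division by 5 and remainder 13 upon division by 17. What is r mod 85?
M = 5 × 17 = 85. M₁ = 17, y₁ ≡ 3 mod 5. M₂ = 5, y₂ ≡ 7 mod 17. r = 0×17×3 + 13×5×7 ≡ 30 mod 85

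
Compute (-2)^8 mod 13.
By repeated squaring mod 13: (-2)^{1}≡11, (-2)^{2}≡4, (-2)^{4}≡3, (-2)^{8}≡9. So (-2)^{8} ≡ 9 mod 13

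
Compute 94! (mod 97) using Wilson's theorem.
(96)! = (94)! × (95) × (96) ≡ -1 (mod 97). So (94)! ≡ -1 × [(96)(95)]^(-1) ≡ 48 (mod 97)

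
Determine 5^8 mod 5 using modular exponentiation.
By repeated squaring mod 5: 5^{1}≡0, 5^{2}≡0, 5^{4}≡0, 5^{8}≡0. So 5^{8} ≡ 0 mod 5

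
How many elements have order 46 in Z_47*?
Number of primitive roots mod 47 = φ(p-1) = φ(46) = 22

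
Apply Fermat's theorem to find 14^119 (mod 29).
By Fermat: 14^{28} ≡ 1 (mod 29). 119 = 4×28 + 7. So 14^{119} ≡ 14^{7} ≡ 12 (mod 29)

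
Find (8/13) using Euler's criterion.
(8/13) = 8^{6} mod 13 = -1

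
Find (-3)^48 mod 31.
Using Fermat: (-3)^{30} ≡ 1 mod 31. 48 ≡ 18 mod 30. So (-3)^{48} ≡ (-3)^{18} ≡ 4 mod 31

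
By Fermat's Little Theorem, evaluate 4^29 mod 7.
By Fermat: 4^{6} ≡ 1 mod 7. 29 = 4×6 + 5. So 4^{29} ≡ 4^{5} ≡ 2 mod 7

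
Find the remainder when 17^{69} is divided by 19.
By Fermat: 17^{18} ≡ 1 mod 19. 69 = 3×18 + 15. So 17^{69} ≡ 17^{15} ≡ 7 mod 19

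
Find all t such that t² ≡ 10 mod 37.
The square roots of 10 mod 37 are 26 and 11. Verify: 26² = 676 ≡ 10 mod 37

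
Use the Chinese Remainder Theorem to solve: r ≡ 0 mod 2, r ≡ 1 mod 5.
M = 2 × 5 = 10. M₁ = 5, y₁ ≡ 1 mod 2. M₂ = 2, y₂ ≡ 3 mod 5. r = 0×5×1 + 1×2×3 ≡ 6 mod 10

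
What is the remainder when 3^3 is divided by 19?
3^{3} = 27 ≡ 8 (mod 19)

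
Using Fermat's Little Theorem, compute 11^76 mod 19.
By Fermat: 11^{18} ≡ 1 mod 19. 76 = 4×18 + 4. So 11^{76} ≡ 11^{4} ≡ 11 mod 19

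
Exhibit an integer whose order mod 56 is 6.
23 has order 6 mod 56 since 23^{6} ≡ 1 (mod 56) and no smaller power works.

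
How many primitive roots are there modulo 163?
A prime p has φ(p-1) primitive roots; here φ(162) = 54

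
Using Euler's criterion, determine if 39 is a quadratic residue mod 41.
By Euler's criterion: 39^{20} ≡ 1 (mod 41). Since this equals 1, 39 is a QR.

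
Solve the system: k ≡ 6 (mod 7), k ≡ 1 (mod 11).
M = 7 × 11 = 77. M₁ = 11, y₁ ≡ 2 (mod 7). M₂ = 7, y₂ ≡ 8 (mod 11). k = 6×11×2 + 1×7×8 ≡ 34 (mod 77)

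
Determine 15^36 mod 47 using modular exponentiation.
By repeated squaring mod 47: 15^{1}≡15, 15^{2}≡37, 15^{4}≡6, 15^{8}≡36, 15^{16}≡27, 15^{32}≡24. Then 15^{36} = 15^{32+4} ≡ 24 × 6 ≡ 3 mod 47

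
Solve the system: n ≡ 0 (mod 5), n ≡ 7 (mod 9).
M = 5 × 9 = 45. M₁ = 9, y₁ ≡ 4 (mod 5). M₂ = 5, y₂ ≡ 2 (mod 9). n = 0×9×4 + 7×5×2 ≡ 25 (mod 45)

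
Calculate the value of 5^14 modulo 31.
By repeated squaring (mod 31): 5^{1}≡5, 5^{2}≡25, 5^{4}≡5, 5^{8}≡25. Then 5^{14} = 5^{8+4+2} ≡ 25 × 5 × 25 ≡ 25 (mod 31)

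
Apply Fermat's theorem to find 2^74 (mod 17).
By Fermat: 2^{16} ≡ 1 (mod 17). 74 = 4×16 + 10. So 2^{74} ≡ 2^{10} ≡ 4 (mod 17)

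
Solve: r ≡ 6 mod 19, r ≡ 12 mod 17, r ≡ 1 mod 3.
M = 19 × 17 × 3 = 969. M₁ = 51, y₁ ≡ 3 mod 19. M₂ = 57, y₂ ≡ 3 mod 17. M₃ = 323, y₃ ≡ 2 mod 3. r = 6×51×3 + 12×57×3 + 1×323×2 ≡ 709 mod 969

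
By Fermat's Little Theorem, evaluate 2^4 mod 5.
By Fermat's Little Theorem, 2^{4} ≡ 1 mod 5 since 5 is prime and gcd(2, 5) = 1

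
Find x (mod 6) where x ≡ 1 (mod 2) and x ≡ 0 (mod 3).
M = 2 × 3 = 6. M₁ = 3, y₁ ≡ 1 (mod 2). M₂ = 2, y₂ ≡ 2 (mod 3). x = 1×3×1 + 0×2×2 ≡ 3 (mod 6)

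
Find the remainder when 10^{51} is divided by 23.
By Fermat: 10^{22} ≡ 1 mod 23. 51 = 2×22 + 7. So 10^{51} ≡ 10^{7} ≡ 14 mod 23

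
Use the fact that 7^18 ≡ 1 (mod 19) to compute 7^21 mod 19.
By Fermat: 7^{18} ≡ 1 (mod 19). So 7^{21} = 7^{18} · 7^{3} ≡ 7^{3} ≡ 1 (mod 19)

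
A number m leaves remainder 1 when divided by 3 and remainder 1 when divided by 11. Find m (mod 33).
M = 3 × 11 = 33. M₁ = 11, y₁ ≡ 2 (mod 3). M₂ = 3, y₂ ≡ 4 (mod 11). m = 1×11×2 + 1×3×4 ≡ 1 (mod 33)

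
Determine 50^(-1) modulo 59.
Since 59 is prime, by Fermat 50^(-1) ≡ 50^{57} ≡ 13 mod 59. Verify: 50 × 13 = 650 ≡ 1 mod 59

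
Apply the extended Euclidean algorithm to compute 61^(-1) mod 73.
Extended GCD: 61(6) + 73(-5) = 1. So 61^(-1) ≡ 6 (mod 73). Verify: 61 × 6 = 366 ≡ 1 (mod 73)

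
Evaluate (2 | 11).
(2/11) = 2^{5} mod 11 = -1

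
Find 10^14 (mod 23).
By repeated squaring (mod 23): 10^{1}≡10, 10^{2}≡8, 10^{4}≡18, 10^{8}≡2. Then 10^{14} = 10^{8+4+2} ≡ 2 × 18 × 8 ≡ 12 (mod 23)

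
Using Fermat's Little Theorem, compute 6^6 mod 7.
By Fermat's Little Theorem, 6^{6} ≡ 1 (mod 7) since 7 is prime and gcd(6, 7) = 1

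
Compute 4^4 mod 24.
4^{4} = 256 ≡ 16 mod 24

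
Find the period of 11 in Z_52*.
Powers of 11 mod 52: 11^1≡11, 11^2≡17, 11^3≡31, 11^4≡29, 11^5≡7, 11^6≡25, 11^7≡15, 11^8≡9, 11^9≡47, 11^10≡49, 11^11≡19, 11^12≡1. Order = 12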